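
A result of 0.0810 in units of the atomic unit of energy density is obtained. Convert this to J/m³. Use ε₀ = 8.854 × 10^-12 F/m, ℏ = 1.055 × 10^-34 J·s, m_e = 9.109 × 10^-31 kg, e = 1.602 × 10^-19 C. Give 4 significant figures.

One atomic unit of energy density: u_au = E_h/a₀³ = m_e⁴e¹⁰/((4πε₀)⁵ℏ⁸) = 2.929 × 10^13 J/m³.
0.0810 × 2.929 × 10^13 J/m³ = 2.373 × 10^12 J/m³

2.373 × 10^12 J/m³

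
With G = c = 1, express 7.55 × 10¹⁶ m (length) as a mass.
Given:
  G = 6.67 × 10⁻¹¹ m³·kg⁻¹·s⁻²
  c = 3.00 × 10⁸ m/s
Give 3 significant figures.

1.02 × 10⁴⁴ kg

Length → mass via c²/G.
7.55 × 10¹⁶ m × (c²/G) = 1.02 × 10⁴⁴ kg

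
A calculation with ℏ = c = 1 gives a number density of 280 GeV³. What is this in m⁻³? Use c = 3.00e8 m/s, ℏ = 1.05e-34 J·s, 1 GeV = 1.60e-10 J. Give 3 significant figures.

Number density is [L]⁻³ = [E]³/(ℏc)³.
1 GeV³ → 1/(ℏc)³ × (1 GeV in J)³ = 1.31e47 m⁻³.
Result: 280 × 1.31e47 = 3.67e49 m⁻³.

3.67e49 m⁻³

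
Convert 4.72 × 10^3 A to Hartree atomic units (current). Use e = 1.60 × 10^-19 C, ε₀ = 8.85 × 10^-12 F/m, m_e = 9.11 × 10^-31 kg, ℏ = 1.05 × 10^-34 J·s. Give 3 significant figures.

7.07 × 10^5

atomic unit of electric current: I_au = e E_h/ℏ = m_e e⁵/((4πε₀)²ℏ³) = 6.67 × 10^-3 A.
4.72 × 10^3 / 6.67 × 10^-3 = 7.07 × 10^5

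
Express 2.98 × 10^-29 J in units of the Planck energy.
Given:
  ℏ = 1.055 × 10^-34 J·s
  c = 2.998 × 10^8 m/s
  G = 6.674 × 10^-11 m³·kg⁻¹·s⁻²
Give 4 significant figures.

1.523 × 10^-38

Planck energy: E_P = √(ℏc⁵/G) = 1.957 × 10^9 J.
2.98 × 10^-29 / 1.957 × 10^9 = 1.523 × 10^-38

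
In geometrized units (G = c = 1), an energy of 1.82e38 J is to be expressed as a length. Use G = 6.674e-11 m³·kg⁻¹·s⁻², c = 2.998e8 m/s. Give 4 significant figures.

1.504e-6 m

Energy → length via G/c⁴.
1.82e38 J × (G/c⁴) = 1.504e-6 m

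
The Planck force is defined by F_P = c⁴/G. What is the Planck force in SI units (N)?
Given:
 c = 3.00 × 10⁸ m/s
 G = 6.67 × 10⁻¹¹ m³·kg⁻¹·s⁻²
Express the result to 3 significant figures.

F_P = c⁴/G
  = 8.10 × 10³³ / 6.67 × 10⁻¹¹
  = 1.21 × 10⁴⁴ N

1.21 × 10⁴⁴ N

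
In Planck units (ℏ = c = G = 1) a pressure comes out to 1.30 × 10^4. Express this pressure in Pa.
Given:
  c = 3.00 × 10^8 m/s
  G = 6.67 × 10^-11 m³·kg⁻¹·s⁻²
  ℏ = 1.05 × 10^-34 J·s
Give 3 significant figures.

6.09 × 10^117 Pa

One Planck pressure: p_P = c⁷/(ℏG²) = 4.68 × 10^113 Pa.
1.30 × 10^4 × 4.68 × 10^113 Pa = 6.09 × 10^117 Pa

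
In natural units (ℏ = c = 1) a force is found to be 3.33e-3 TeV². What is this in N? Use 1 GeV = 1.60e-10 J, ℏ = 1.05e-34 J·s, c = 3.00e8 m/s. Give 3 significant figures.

2.71e9 N

Force is [E]/[L] = [E]²/(ℏc); restore (ℏc)⁻¹.
1 GeV² → 1/(ℏc) × (1 GeV in J)² = 8.13e5 N.
Convert the energy scale: 3.33e-3 TeV² = 3.33e3 GeV².
Result: 3.33e3 × 8.13e5 = 2.71e9 N.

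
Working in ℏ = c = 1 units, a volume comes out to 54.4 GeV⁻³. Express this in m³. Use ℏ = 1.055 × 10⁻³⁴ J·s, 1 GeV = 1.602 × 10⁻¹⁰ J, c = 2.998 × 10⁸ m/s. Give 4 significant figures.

Volume is [L]³ = [E]⁻³·(ℏc)³.
1 GeV⁻³ → (ℏc)³ × (1 GeV in J)⁻³ = 7.696 × 10⁻⁴⁸ m³.
Result: 54.4 × 7.696 × 10⁻⁴⁸ = 4.187 × 10⁻⁴⁶ m³.

4.187 × 10⁻⁴⁶ m³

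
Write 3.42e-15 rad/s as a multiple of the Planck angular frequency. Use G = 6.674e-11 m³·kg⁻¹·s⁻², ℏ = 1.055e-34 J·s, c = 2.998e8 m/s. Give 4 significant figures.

1.844e-58

Planck angular frequency: ω_P = √(c⁵/(ℏG)) = 1.855e43 rad/s.
3.42e-15 / 1.855e43 = 1.844e-58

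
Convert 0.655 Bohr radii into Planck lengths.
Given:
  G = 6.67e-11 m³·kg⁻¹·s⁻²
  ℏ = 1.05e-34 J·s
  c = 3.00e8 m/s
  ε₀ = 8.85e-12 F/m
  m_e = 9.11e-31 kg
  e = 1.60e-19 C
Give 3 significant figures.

2.14e24

Bohr radius: a₀ = 4πε₀ℏ²/(m_e e²) = 5.26e-11 m
Planck length: ℓ_P = √(ℏG/c³) = 1.61e-35 m
0.655 × 5.26e-11 / 1.61e-35 = 2.14e24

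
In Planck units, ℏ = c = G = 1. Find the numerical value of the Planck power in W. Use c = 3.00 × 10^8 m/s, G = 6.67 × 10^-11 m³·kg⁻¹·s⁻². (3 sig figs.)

The unique combination of the constants set to 1 with dimensions of power is P_P = c⁵/G.
  = 2.43 × 10^42 / 6.67 × 10^-11
  = 3.64 × 10^52 W

3.64 × 10^52 W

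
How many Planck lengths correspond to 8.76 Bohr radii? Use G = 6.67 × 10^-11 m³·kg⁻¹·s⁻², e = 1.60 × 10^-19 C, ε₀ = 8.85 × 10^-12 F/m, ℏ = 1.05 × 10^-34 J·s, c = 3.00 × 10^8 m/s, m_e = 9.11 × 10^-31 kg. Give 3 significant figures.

2.86 × 10^25

Bohr radius: a₀ = 4πε₀ℏ²/(m_e e²) = 5.26 × 10^-11 m
Planck length: ℓ_P = √(ℏG/c³) = 1.61 × 10^-35 m
8.76 × 5.26 × 10^-11 / 1.61 × 10^-35 = 2.86 × 10^25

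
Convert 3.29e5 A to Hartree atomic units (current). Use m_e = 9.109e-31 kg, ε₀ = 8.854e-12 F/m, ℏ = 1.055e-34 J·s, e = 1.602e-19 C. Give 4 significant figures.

atomic unit of electric current: I_au = e E_h/ℏ = m_e e⁵/((4πε₀)²ℏ³) = 6.612e-3 A.
3.29e5 / 6.612e-3 = 4.976e7

4.976e7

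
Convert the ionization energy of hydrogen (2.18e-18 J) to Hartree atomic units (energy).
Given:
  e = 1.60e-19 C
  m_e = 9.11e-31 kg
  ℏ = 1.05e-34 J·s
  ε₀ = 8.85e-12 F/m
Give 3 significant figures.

0.498

hartree: E_h = m_e e⁴/(4πε₀ℏ)² = 4.38e-18 J.
2.18e-18 / 4.38e-18 = 0.498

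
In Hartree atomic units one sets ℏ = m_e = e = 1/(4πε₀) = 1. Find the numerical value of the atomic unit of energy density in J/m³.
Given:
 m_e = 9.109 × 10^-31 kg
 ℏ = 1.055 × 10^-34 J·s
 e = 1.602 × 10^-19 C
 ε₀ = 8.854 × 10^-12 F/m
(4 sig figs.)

2.929 × 10^13 J/m³

u_au = E_h/a₀³ = m_e⁴e¹⁰/((4πε₀)⁵ℏ⁸)
E_h = 4.354 × 10^-18 J
a₀ = 5.297 × 10^-11 m
E_h/a₀³ = 2.929 × 10^13 J/m³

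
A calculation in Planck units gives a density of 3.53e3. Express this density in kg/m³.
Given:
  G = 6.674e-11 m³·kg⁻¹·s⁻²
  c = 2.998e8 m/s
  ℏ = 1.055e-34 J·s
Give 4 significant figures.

1.819e100 kg/m³

One Planck density: ρ_P = c⁵/(ℏG²) = 5.154e96 kg/m³.
3.53e3 × 5.154e96 kg/m³ = 1.819e100 kg/m³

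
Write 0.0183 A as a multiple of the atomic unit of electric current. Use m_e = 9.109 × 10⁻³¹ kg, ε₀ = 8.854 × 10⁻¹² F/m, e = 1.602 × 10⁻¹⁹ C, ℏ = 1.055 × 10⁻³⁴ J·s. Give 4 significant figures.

atomic unit of electric current: I_au = e E_h/ℏ = m_e e⁵/((4πε₀)²ℏ³) = 6.612 × 10⁻³ A.
0.0183 / 6.612 × 10⁻³ = 2.768

2.768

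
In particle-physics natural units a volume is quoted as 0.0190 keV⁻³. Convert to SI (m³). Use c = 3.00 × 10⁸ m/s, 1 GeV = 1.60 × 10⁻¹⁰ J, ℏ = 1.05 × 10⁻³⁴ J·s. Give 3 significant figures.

1.45 × 10⁻³¹ m³

Volume is [L]³ = [E]⁻³·(ℏc)³.
1 GeV⁻³ → (ℏc)³ × (1 GeV in J)⁻³ = 7.63 × 10⁻⁴⁸ m³.
Convert the energy scale: 0.0190 keV⁻³ = 1.90 × 10¹⁶ GeV⁻³.
Result: 1.90 × 10¹⁶ × 7.63 × 10⁻⁴⁸ = 1.45 × 10⁻³¹ m³.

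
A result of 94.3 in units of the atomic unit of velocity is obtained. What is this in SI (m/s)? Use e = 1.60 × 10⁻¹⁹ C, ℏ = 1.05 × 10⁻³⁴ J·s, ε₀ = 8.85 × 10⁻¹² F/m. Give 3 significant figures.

2.07 × 10⁸ m/s

One atomic unit of velocity: v_au = e²/(4πε₀ℏ) = 2.19 × 10⁶ m/s.
94.3 × 2.19 × 10⁶ m/s = 2.07 × 10⁸ m/s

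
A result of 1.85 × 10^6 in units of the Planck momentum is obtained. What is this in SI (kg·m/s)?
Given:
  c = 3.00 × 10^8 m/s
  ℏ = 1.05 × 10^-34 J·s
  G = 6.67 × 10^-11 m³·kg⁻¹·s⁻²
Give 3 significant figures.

One Planck momentum: p_P = √(ℏc³/G) = 6.52 kg·m/s.
1.85 × 10^6 × 6.52 kg·m/s = 1.21 × 10^7 kg·m/s

1.21 × 10^7 kg·m/s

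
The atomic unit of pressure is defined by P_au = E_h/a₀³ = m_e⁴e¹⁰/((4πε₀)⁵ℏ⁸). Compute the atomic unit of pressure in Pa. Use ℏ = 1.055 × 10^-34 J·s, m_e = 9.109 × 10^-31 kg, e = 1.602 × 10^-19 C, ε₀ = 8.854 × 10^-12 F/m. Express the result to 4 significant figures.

2.929 × 10^13 Pa

P_au = E_h/a₀³ = m_e⁴e¹⁰/((4πε₀)⁵ℏ⁸)
E_h = 4.354 × 10^-18 J
a₀ = 5.297 × 10^-11 m
E_h/a₀³ = 2.929 × 10^13 Pa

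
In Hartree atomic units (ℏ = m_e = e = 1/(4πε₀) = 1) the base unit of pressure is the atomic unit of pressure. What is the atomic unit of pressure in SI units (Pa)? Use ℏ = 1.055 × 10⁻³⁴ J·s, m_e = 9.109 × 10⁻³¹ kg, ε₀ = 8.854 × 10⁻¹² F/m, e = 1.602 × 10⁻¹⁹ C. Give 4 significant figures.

P_au = E_h/a₀³ = m_e⁴e¹⁰/((4πε₀)⁵ℏ⁸)
E_h = 4.354 × 10⁻¹⁸ J
a₀ = 5.297 × 10⁻¹¹ m
E_h/a₀³ = 2.929 × 10¹³ Pa

2.929 × 10¹³ Pa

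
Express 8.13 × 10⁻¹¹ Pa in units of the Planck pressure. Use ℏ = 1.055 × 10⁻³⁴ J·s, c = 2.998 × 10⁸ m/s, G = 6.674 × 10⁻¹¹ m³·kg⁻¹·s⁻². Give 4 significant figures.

Planck pressure: p_P = c⁷/(ℏG²) = 4.632 × 10¹¹³ Pa.
8.13 × 10⁻¹¹ / 4.632 × 10¹¹³ = 1.755 × 10⁻¹²⁴

1.755 × 10⁻¹²⁴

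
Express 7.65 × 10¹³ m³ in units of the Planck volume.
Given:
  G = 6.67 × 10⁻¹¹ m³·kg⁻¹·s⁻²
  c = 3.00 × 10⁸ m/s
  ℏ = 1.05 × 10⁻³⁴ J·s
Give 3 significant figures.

1.83 × 10¹¹⁸

Planck volume: V_P = (ℏG/c³)^(3/2) = 4.18 × 10⁻¹⁰⁵ m³.
7.65 × 10¹³ / 4.18 × 10⁻¹⁰⁵ = 1.83 × 10¹¹⁸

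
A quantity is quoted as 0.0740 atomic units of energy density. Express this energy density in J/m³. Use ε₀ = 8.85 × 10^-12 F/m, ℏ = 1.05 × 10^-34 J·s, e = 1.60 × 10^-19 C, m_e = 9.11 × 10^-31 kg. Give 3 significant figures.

One atomic unit of energy density: u_au = E_h/a₀³ = m_e⁴e¹⁰/((4πε₀)⁵ℏ⁸) = 3.01 × 10^13 J/m³.
0.0740 × 3.01 × 10^13 J/m³ = 2.23 × 10^12 J/m³

2.23 × 10^12 J/m³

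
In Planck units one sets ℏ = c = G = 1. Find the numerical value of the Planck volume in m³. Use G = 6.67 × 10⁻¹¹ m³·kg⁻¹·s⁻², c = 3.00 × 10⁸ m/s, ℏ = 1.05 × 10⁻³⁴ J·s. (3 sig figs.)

V_P = (ℏG/c³)^(3/2)
  = √(1.75 × 10⁻²⁰⁹)
  = 4.18 × 10⁻¹⁰⁵ m³

4.18 × 10⁻¹⁰⁵ m³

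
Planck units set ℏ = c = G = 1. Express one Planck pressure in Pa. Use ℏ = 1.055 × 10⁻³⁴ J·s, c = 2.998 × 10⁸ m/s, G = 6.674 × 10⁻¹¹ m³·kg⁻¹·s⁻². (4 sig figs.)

From ℏ = c = G = 1 the pressure scale is p_P = c⁷/(ℏG²).
  = 2.177 × 10⁵⁹ / 4.699 × 10⁻⁵⁵
  = 4.632 × 10¹¹³ Pa

4.632 × 10¹¹³ Pa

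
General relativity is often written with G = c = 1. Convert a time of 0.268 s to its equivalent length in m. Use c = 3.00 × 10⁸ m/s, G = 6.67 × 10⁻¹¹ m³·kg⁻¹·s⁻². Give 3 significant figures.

8.04 × 10⁷ m

Time → length via c.
0.268 s × (c) = 8.04 × 10⁷ m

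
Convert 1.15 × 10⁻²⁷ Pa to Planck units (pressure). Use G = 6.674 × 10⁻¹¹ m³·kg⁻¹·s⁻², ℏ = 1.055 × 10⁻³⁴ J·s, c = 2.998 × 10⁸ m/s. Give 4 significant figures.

2.483 × 10⁻¹⁴¹

Planck pressure: p_P = c⁷/(ℏG²) = 4.632 × 10¹¹³ Pa.
1.15 × 10⁻²⁷ / 4.632 × 10¹¹³ = 2.483 × 10⁻¹⁴¹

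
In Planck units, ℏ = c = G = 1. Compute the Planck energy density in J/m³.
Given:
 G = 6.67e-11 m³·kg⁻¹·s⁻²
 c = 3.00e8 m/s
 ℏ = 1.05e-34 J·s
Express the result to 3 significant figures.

From ℏ = c = G = 1 the energy density scale is u_P = c⁷/(ℏG²).
  = 2.19e59 / 4.67e-55
  = 4.68e113 J/m³

4.68e113 J/m³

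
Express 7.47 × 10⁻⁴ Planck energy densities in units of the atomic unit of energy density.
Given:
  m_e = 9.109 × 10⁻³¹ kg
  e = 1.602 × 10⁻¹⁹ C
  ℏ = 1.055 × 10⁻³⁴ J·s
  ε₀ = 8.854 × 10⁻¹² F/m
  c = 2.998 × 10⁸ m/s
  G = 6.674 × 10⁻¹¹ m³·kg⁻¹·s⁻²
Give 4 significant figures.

Planck energy density: u_P = c⁷/(ℏG²) = 4.632 × 10¹¹³ J/m³
atomic unit of energy density: u_au = E_h/a₀³ = m_e⁴e¹⁰/((4πε₀)⁵ℏ⁸) = 2.929 × 10¹³ J/m³
7.47 × 10⁻⁴ × 4.632 × 10¹¹³ / 2.929 × 10¹³ = 1.181 × 10⁹⁷

1.181 × 10⁹⁷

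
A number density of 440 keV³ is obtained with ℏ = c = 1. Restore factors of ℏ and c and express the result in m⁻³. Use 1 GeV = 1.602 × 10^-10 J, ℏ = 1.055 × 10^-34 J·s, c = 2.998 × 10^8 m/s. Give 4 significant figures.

Number density is [L]⁻³ = [E]³/(ℏc)³.
1 GeV³ → 1/(ℏc)³ × (1 GeV in J)³ = 1.299 × 10^47 m⁻³.
Convert the energy scale: 440 keV³ = 4.40 × 10^-16 GeV³.
Result: 4.40 × 10^-16 × 1.299 × 10^47 = 5.717 × 10^31 m⁻³.

5.717 × 10^31 m⁻³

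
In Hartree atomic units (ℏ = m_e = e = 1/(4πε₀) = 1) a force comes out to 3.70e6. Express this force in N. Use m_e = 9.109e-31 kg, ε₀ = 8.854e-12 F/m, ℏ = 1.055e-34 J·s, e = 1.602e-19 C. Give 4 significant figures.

One atomic unit of force: F_au = E_h/a₀ = m_e²e⁶/((4πε₀)³ℏ⁴) = 8.220e-8 N.
3.70e6 × 8.220e-8 N = 0.3041 N

0.3041 N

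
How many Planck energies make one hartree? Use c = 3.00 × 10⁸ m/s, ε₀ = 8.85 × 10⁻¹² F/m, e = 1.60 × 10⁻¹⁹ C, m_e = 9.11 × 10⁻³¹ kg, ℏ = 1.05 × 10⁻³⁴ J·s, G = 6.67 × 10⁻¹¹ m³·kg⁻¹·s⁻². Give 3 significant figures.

hartree: E_h = m_e e⁴/(4πε₀ℏ)² = 4.38 × 10⁻¹⁸ J
Planck energy: E_P = √(ℏc⁵/G) = 1.96 × 10⁹ J
ratio = 4.38 × 10⁻¹⁸ / 1.96 × 10⁹ = 2.24 × 10⁻²⁷

2.24 × 10⁻²⁷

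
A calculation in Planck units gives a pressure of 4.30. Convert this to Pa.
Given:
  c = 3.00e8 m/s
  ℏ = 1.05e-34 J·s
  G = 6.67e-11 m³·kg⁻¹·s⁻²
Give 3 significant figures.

One Planck pressure: p_P = c⁷/(ℏG²) = 4.68e113 Pa.
4.30 × 4.68e113 Pa = 2.01e114 Pa

2.01e114 Pa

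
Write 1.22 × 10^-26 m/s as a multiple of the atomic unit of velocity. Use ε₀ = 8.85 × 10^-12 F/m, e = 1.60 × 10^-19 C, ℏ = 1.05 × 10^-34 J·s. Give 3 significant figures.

atomic unit of velocity: v_au = e²/(4πε₀ℏ) = 2.19 × 10^6 m/s.
1.22 × 10^-26 / 2.19 × 10^6 = 5.56 × 10^-33

5.56 × 10^-33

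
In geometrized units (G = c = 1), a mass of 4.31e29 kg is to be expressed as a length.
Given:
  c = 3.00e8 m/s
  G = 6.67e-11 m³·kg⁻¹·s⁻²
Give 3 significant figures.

319 m

In G = c = 1 units mass has dimensions of length; the conversion factor is G/c².
4.31e29 kg × (G/c²) = 319 m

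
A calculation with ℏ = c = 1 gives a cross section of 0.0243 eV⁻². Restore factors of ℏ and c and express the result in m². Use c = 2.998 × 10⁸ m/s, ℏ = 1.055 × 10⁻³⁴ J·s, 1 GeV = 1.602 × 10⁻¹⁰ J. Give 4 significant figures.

Area is [L]² = [E]⁻²·(ℏc)²; restore (ℏc)².
1 GeV⁻² → (ℏc)² × (1 GeV in J)⁻² = 3.898 × 10⁻³² m².
Convert the energy scale: 0.0243 eV⁻² = 2.43 × 10¹⁶ GeV⁻².
Result: 2.43 × 10¹⁶ × 3.898 × 10⁻³² = 9.472 × 10⁻¹⁶ m².

9.472 × 10⁻¹⁶ m²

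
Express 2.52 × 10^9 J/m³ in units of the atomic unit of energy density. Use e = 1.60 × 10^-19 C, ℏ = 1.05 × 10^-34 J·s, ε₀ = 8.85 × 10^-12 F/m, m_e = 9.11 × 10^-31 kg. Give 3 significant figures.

8.36 × 10^-5

atomic unit of energy density: u_au = E_h/a₀³ = m_e⁴e¹⁰/((4πε₀)⁵ℏ⁸) = 3.01 × 10^13 J/m³.
2.52 × 10^9 / 3.01 × 10^13 = 8.36 × 10^-5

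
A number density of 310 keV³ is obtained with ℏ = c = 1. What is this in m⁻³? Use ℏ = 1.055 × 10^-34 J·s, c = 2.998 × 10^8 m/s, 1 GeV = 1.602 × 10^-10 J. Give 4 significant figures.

Number density is [L]⁻³ = [E]³/(ℏc)³.
1 GeV³ → 1/(ℏc)³ × (1 GeV in J)³ = 1.299 × 10^47 m⁻³.
Convert the energy scale: 310 keV³ = 3.10 × 10^-16 GeV³.
Result: 3.10 × 10^-16 × 1.299 × 10^47 = 4.028 × 10^31 m⁻³.

4.028 × 10^31 m⁻³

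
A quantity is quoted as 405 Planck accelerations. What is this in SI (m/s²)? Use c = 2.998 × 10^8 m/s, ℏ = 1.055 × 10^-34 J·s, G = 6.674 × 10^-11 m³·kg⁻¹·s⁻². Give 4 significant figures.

One Planck acceleration: a_P = √(c⁷/(ℏG)) = 5.560 × 10^51 m/s².
405 × 5.560 × 10^51 m/s² = 2.252 × 10^54 m/s²

2.252 × 10^54 m/s²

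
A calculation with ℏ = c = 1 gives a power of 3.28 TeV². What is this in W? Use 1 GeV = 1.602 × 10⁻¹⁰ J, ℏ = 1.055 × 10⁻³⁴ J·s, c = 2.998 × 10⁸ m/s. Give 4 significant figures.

Power is [E]/[T] = [E]²/ℏ.
1 GeV² → 1/ℏ × (1 GeV in J)² = 2.433 × 10¹⁴ W.
Convert the energy scale: 3.28 TeV² = 3.28 × 10⁶ GeV².
Result: 3.28 × 10⁶ × 2.433 × 10¹⁴ = 7.979 × 10²⁰ W.

7.979 × 10²⁰ W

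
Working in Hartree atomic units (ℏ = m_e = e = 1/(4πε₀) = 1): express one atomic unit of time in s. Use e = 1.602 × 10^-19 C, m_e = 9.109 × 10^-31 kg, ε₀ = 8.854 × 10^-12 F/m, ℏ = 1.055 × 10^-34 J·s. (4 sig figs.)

Dimensional analysis gives τ_au = (4πε₀)²ℏ³/(m_e e⁴).
E_h = 4.354 × 10^-18 J
ℏ/E_h = 2.423 × 10^-17 s

2.423 × 10^-17 s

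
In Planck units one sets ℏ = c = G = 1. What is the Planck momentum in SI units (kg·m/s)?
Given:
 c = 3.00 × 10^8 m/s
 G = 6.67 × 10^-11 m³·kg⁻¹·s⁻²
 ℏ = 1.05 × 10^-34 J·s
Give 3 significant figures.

6.52 kg·m/s

p_P = √(ℏc³/G)
  = √(42.5)
  = 6.52 kg·m/s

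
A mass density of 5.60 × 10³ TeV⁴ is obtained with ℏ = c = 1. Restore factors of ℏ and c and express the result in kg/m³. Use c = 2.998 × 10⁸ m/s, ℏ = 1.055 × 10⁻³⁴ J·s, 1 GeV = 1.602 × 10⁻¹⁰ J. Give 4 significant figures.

1.297 × 10³⁶ kg/m³

Mass density is [E]/(c²[L]³) = [E]⁴/(ℏ³c⁵).
1 GeV⁴ → 1/(ℏ³c⁵) × (1 GeV in J)⁴ = 2.316 × 10²⁰ kg/m³.
Convert the energy scale: 5.60 × 10³ TeV⁴ = 5.60 × 10¹⁵ GeV⁴.
Result: 5.60 × 10¹⁵ × 2.316 × 10²⁰ = 1.297 × 10³⁶ kg/m³.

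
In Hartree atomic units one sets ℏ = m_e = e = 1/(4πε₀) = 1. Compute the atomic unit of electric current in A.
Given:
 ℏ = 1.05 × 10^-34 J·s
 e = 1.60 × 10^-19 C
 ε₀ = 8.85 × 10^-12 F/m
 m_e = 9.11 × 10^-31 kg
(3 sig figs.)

6.67 × 10^-3 A

I_au = e E_h/ℏ = m_e e⁵/((4πε₀)²ℏ³)
E_h = 4.38 × 10^-18 J
e·E_h/ℏ = 6.67 × 10^-3 A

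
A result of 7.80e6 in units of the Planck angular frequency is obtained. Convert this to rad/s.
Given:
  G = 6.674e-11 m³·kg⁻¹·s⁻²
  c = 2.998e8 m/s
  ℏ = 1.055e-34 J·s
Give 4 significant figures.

1.447e50 rad/s

One Planck angular frequency: ω_P = √(c⁵/(ℏG)) = 1.855e43 rad/s.
7.80e6 × 1.855e43 rad/s = 1.447e50 rad/s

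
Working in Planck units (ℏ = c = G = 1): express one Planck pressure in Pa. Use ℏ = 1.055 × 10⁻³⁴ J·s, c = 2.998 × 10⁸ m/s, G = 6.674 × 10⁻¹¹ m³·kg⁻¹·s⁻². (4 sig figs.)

4.632 × 10¹¹³ Pa

The unique combination of the constants set to 1 with dimensions of pressure is p_P = c⁷/(ℏG²).
  = 2.177 × 10⁵⁹ / 4.699 × 10⁻⁵⁵
  = 4.632 × 10¹¹³ Pa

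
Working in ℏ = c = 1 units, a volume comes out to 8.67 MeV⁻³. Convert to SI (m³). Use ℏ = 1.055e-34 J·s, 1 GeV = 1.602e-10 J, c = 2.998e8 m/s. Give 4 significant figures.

Volume is [L]³ = [E]⁻³·(ℏc)³.
1 GeV⁻³ → (ℏc)³ × (1 GeV in J)⁻³ = 7.696e-48 m³.
Convert the energy scale: 8.67 MeV⁻³ = 8.67e9 GeV⁻³.
Result: 8.67e9 × 7.696e-48 = 6.672e-38 m³.

6.672e-38 m³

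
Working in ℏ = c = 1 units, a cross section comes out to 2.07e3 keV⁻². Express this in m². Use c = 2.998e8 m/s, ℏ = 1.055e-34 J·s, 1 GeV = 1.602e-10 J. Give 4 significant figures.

8.069e-17 m²

Area is [L]² = [E]⁻²·(ℏc)²; restore (ℏc)².
1 GeV⁻² → (ℏc)² × (1 GeV in J)⁻² = 3.898e-32 m².
Convert the energy scale: 2.07e3 keV⁻² = 2.07e15 GeV⁻².
Result: 2.07e15 × 3.898e-32 = 8.069e-17 m².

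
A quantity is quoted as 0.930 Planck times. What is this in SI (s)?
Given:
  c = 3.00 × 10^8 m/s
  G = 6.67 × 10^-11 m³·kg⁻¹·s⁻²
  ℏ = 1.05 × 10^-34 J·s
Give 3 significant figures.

One Planck time: t_P = √(ℏG/c⁵) = 5.37 × 10^-44 s.
0.930 × 5.37 × 10^-44 s = 4.99 × 10^-44 s

4.99 × 10^-44 s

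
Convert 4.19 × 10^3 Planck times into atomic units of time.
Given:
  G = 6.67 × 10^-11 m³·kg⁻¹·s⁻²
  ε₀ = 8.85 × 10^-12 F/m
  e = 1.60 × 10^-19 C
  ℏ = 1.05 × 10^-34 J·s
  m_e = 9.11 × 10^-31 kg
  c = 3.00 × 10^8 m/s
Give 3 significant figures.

Planck time: t_P = √(ℏG/c⁵) = 5.37 × 10^-44 s
atomic unit of time: τ_au = (4πε₀)²ℏ³/(m_e e⁴) = 2.40 × 10^-17 s
4.19 × 10^3 × 5.37 × 10^-44 / 2.40 × 10^-17 = 9.38 × 10^-24

9.38 × 10^-24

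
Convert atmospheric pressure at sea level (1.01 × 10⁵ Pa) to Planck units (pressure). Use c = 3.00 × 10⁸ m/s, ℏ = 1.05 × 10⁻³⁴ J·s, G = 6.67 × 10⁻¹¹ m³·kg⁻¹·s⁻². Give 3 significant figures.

2.16 × 10⁻¹⁰⁹

Planck pressure: p_P = c⁷/(ℏG²) = 4.68 × 10¹¹³ Pa.
1.01 × 10⁵ / 4.68 × 10¹¹³ = 2.16 × 10⁻¹⁰⁹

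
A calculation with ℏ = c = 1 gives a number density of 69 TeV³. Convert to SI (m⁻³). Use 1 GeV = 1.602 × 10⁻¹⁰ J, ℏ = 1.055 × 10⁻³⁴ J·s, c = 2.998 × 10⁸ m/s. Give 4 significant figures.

8.966 × 10⁵⁷ m⁻³

Number density is [L]⁻³ = [E]³/(ℏc)³.
1 GeV³ → 1/(ℏc)³ × (1 GeV in J)³ = 1.299 × 10⁴⁷ m⁻³.
Convert the energy scale: 69 TeV³ = 6.90 × 10¹⁰ GeV³.
Result: 6.90 × 10¹⁰ × 1.299 × 10⁴⁷ = 8.966 × 10⁵⁷ m⁻³.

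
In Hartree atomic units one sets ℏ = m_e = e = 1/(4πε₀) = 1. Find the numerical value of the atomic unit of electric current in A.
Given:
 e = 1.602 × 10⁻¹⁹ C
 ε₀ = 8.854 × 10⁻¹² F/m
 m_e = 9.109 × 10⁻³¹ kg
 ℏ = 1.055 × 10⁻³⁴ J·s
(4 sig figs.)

I_au = e E_h/ℏ = m_e e⁵/((4πε₀)²ℏ³)
E_h = 4.354 × 10⁻¹⁸ J
e·E_h/ℏ = 6.612 × 10⁻³ A

6.612 × 10⁻³ A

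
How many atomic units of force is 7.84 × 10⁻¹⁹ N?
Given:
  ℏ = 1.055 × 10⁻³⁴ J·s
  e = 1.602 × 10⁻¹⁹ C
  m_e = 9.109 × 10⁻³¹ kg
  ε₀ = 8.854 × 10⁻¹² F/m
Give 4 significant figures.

9.538 × 10⁻¹²

atomic unit of force: F_au = E_h/a₀ = m_e²e⁶/((4πε₀)³ℏ⁴) = 8.220 × 10⁻⁸ N.
7.84 × 10⁻¹⁹ / 8.220 × 10⁻⁸ = 9.538 × 10⁻¹²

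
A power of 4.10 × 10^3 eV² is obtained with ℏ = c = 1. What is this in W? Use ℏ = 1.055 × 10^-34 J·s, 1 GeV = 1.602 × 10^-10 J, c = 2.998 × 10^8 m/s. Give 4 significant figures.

0.9974 W

Power is [E]/[T] = [E]²/ℏ.
1 GeV² → 1/ℏ × (1 GeV in J)² = 2.433 × 10^14 W.
Convert the energy scale: 4.10 × 10^3 eV² = 4.10 × 10^-15 GeV².
Result: 4.10 × 10^-15 × 2.433 × 10^14 = 0.9974 W.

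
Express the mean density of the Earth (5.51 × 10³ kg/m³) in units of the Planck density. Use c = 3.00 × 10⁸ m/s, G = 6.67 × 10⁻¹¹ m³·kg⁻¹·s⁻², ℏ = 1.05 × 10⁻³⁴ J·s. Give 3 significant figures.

Planck density: ρ_P = c⁵/(ℏG²) = 5.20 × 10⁹⁶ kg/m³.
5.51 × 10³ / 5.20 × 10⁹⁶ = 1.06 × 10⁻⁹³

1.06 × 10⁻⁹³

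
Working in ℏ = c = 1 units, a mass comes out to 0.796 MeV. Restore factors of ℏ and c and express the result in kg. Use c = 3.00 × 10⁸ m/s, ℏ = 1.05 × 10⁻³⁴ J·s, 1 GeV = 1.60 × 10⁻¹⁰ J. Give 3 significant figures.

1.42 × 10⁻³⁰ kg

Mass is [E]/c²; divide by c².
1 GeV → 1/c² × (1 GeV in J) = 1.78 × 10⁻²⁷ kg.
Convert the energy scale: 0.796 MeV = 7.96 × 10⁻⁴ GeV.
Result: 7.96 × 10⁻⁴ × 1.78 × 10⁻²⁷ = 1.42 × 10⁻³⁰ kg.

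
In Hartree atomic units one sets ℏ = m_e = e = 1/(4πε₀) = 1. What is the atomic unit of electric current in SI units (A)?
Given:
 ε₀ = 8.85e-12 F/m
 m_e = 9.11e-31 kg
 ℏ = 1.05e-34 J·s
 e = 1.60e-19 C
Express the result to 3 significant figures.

6.67e-3 A

I_au = e E_h/ℏ = m_e e⁵/((4πε₀)²ℏ³)
E_h = 4.38e-18 J
e·E_h/ℏ = 6.67e-3 A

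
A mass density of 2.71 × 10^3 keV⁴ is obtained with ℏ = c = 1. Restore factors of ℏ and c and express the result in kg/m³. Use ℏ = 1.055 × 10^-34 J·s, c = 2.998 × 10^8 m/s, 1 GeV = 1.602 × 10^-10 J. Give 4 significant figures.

Mass density is [E]/(c²[L]³) = [E]⁴/(ℏ³c⁵).
1 GeV⁴ → 1/(ℏ³c⁵) × (1 GeV in J)⁴ = 2.316 × 10^20 kg/m³.
Convert the energy scale: 2.71 × 10^3 keV⁴ = 2.71 × 10^-21 GeV⁴.
Result: 2.71 × 10^-21 × 2.316 × 10^20 = 0.6276 kg/m³.

0.6276 kg/m³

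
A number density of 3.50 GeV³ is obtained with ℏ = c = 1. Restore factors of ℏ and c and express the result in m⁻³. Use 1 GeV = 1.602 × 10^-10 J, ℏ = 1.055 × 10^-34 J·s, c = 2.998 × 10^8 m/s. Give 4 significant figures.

Number density is [L]⁻³ = [E]³/(ℏc)³.
1 GeV³ → 1/(ℏc)³ × (1 GeV in J)³ = 1.299 × 10^47 m⁻³.
Result: 3.50 × 1.299 × 10^47 = 4.548 × 10^47 m⁻³.

4.548 × 10^47 m⁻³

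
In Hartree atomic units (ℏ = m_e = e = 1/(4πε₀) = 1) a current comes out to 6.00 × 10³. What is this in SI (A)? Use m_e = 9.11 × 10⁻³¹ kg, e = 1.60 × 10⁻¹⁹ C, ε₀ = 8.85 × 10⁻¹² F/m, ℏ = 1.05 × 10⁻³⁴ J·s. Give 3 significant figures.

40 A

One atomic unit of electric current: I_au = e E_h/ℏ = m_e e⁵/((4πε₀)²ℏ³) = 6.67 × 10⁻³ A.
6.00 × 10³ × 6.67 × 10⁻³ A = 40 A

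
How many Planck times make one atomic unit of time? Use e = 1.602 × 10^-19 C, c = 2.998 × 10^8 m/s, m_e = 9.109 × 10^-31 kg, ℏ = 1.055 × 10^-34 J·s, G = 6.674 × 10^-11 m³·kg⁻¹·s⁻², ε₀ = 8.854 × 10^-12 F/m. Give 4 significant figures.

4.494 × 10^26

atomic unit of time: τ_au = (4πε₀)²ℏ³/(m_e e⁴) = 2.423 × 10^-17 s
Planck time: t_P = √(ℏG/c⁵) = 5.392 × 10^-44 s
ratio = 2.423 × 10^-17 / 5.392 × 10^-44 = 4.494 × 10^26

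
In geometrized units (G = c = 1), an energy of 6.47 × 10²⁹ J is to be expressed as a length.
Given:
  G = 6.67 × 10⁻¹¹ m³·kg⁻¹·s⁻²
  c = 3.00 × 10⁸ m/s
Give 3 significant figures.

Energy → length via G/c⁴.
6.47 × 10²⁹ J × (G/c⁴) = 5.33 × 10⁻¹⁵ m

5.33 × 10⁻¹⁵ m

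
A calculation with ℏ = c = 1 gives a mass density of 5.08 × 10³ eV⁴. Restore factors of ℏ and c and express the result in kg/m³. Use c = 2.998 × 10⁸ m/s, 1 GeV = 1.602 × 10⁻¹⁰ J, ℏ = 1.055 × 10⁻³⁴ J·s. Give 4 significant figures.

Mass density is [E]/(c²[L]³) = [E]⁴/(ℏ³c⁵).
1 GeV⁴ → 1/(ℏ³c⁵) × (1 GeV in J)⁴ = 2.316 × 10²⁰ kg/m³.
Convert the energy scale: 5.08 × 10³ eV⁴ = 5.08 × 10⁻³³ GeV⁴.
Result: 5.08 × 10⁻³³ × 2.316 × 10²⁰ = 1.177 × 10⁻¹² kg/m³.

1.177 × 10⁻¹² kg/m³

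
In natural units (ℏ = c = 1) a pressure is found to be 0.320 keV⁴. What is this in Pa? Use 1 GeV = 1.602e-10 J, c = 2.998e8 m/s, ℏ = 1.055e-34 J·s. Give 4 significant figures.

Pressure is [E]/[L]³ = [E]⁴/(ℏc)³.
1 GeV⁴ → 1/(ℏc)³ × (1 GeV in J)⁴ = 2.082e37 Pa.
Convert the energy scale: 0.320 keV⁴ = 3.20e-25 GeV⁴.
Result: 3.20e-25 × 2.082e37 = 6.661e12 Pa.

6.661e12 Pa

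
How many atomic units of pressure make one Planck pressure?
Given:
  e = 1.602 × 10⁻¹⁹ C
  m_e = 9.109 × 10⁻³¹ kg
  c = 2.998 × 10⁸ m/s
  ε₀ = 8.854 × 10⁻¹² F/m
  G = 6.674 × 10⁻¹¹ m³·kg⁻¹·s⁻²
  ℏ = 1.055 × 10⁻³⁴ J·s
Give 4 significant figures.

Planck pressure: p_P = c⁷/(ℏG²) = 4.632 × 10¹¹³ Pa
atomic unit of pressure: P_au = E_h/a₀³ = m_e⁴e¹⁰/((4πε₀)⁵ℏ⁸) = 2.929 × 10¹³ Pa
ratio = 4.632 × 10¹¹³ / 2.929 × 10¹³ = 1.581 × 10¹⁰⁰

1.581 × 10¹⁰⁰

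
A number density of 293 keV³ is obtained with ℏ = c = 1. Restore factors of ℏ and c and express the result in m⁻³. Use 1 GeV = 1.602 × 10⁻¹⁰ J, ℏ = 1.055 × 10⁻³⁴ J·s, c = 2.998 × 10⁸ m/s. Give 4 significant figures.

3.807 × 10³¹ m⁻³

Number density is [L]⁻³ = [E]³/(ℏc)³.
1 GeV³ → 1/(ℏc)³ × (1 GeV in J)³ = 1.299 × 10⁴⁷ m⁻³.
Convert the energy scale: 293 keV³ = 2.93 × 10⁻¹⁶ GeV³.
Result: 2.93 × 10⁻¹⁶ × 1.299 × 10⁴⁷ = 3.807 × 10³¹ m⁻³.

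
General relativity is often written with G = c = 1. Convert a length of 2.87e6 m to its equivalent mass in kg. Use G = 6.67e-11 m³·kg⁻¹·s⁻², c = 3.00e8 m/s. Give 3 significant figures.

Length → mass via c²/G.
2.87e6 m × (c²/G) = 3.87e33 kg

3.87e33 kg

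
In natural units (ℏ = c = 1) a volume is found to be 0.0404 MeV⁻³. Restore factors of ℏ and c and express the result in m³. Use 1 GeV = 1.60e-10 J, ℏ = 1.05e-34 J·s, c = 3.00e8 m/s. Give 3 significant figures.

3.08e-40 m³

Volume is [L]³ = [E]⁻³·(ℏc)³.
1 GeV⁻³ → (ℏc)³ × (1 GeV in J)⁻³ = 7.63e-48 m³.
Convert the energy scale: 0.0404 MeV⁻³ = 4.04e7 GeV⁻³.
Result: 4.04e7 × 7.63e-48 = 3.08e-40 m³.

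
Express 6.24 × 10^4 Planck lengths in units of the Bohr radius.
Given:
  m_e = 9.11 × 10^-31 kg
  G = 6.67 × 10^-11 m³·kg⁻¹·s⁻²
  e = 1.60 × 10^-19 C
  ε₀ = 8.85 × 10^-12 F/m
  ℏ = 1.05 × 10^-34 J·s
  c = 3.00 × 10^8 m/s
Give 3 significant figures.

1.91 × 10^-20

Planck length: ℓ_P = √(ℏG/c³) = 1.61 × 10^-35 m
Bohr radius: a₀ = 4πε₀ℏ²/(m_e e²) = 5.26 × 10^-11 m
6.24 × 10^4 × 1.61 × 10^-35 / 5.26 × 10^-11 = 1.91 × 10^-20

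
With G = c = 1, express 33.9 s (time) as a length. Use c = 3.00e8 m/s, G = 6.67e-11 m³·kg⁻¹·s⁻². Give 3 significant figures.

Time → length via c.
33.9 s × (c) = 1.02e10 m

1.02e10 m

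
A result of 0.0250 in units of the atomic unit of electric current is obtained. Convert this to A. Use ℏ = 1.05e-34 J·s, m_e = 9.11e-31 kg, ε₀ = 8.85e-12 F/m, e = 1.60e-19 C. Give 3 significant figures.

1.67e-4 A

One atomic unit of electric current: I_au = e E_h/ℏ = m_e e⁵/((4πε₀)²ℏ³) = 6.67e-3 A.
0.0250 × 6.67e-3 A = 1.67e-4 A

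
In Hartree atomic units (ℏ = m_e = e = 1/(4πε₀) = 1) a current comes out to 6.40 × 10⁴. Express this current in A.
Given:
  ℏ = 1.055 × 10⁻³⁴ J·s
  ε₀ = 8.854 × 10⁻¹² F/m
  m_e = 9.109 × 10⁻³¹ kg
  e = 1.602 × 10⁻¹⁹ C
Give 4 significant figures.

One atomic unit of electric current: I_au = e E_h/ℏ = m_e e⁵/((4πε₀)²ℏ³) = 6.612 × 10⁻³ A.
6.40 × 10⁴ × 6.612 × 10⁻³ A = 423.2 A

423.2 A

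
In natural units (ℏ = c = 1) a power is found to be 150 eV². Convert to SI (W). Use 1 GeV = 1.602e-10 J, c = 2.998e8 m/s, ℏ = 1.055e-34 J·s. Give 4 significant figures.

Power is [E]/[T] = [E]²/ℏ.
1 GeV² → 1/ℏ × (1 GeV in J)² = 2.433e14 W.
Convert the energy scale: 150 eV² = 1.50e-16 GeV².
Result: 1.50e-16 × 2.433e14 = 0.03649 W.

0.03649 W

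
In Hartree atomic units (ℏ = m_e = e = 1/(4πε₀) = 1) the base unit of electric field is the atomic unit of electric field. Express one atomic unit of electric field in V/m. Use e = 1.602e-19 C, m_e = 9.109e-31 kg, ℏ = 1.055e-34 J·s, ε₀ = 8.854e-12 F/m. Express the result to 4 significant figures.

E_au = E_h/(e a₀) = m_e²e⁵/((4πε₀)³ℏ⁴)
E_h = 4.354e-18 J
a₀ = 5.297e-11 m
E_h/(e·a₀) = 5.131e11 V/m

5.131e11 V/m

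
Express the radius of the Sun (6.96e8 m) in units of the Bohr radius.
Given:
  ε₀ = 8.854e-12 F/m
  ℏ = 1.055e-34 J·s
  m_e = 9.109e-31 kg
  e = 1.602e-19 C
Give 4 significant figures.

Bohr radius: a₀ = 4πε₀ℏ²/(m_e e²) = 5.297e-11 m.
6.96e8 / 5.297e-11 = 1.314e19

1.314e19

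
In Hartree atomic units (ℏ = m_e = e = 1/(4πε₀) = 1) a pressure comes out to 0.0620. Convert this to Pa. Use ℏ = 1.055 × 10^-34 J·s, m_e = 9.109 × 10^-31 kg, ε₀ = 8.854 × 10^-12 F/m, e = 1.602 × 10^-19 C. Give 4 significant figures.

One atomic unit of pressure: P_au = E_h/a₀³ = m_e⁴e¹⁰/((4πε₀)⁵ℏ⁸) = 2.929 × 10^13 Pa.
0.0620 × 2.929 × 10^13 Pa = 1.816 × 10^12 Pa

1.816 × 10^12 Pa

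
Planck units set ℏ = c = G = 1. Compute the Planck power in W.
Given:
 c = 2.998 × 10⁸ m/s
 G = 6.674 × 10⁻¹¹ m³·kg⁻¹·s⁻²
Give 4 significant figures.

The unique combination of the constants set to 1 with dimensions of power is P_P = c⁵/G.
  = 2.422 × 10⁴² / 6.674 × 10⁻¹¹
  = 3.629 × 10⁵² W

3.629 × 10⁵² W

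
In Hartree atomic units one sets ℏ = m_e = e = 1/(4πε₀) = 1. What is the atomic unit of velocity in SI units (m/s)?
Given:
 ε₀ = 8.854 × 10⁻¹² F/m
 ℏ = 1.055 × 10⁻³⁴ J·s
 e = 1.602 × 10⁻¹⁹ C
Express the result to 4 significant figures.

v_au = e²/(4πε₀ℏ)
  = 2.566 × 10⁻³⁸ / 1.174 × 10⁻⁴⁴
  = 2.186 × 10⁶ m/s

2.186 × 10⁶ m/s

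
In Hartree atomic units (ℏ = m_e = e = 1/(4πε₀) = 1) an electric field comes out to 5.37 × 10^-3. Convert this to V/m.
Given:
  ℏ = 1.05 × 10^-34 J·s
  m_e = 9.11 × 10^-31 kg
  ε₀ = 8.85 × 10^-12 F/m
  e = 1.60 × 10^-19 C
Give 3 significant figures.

One atomic unit of electric field: E_au = E_h/(e a₀) = m_e²e⁵/((4πε₀)³ℏ⁴) = 5.20 × 10^11 V/m.
5.37 × 10^-3 × 5.20 × 10^11 V/m = 2.80 × 10^9 V/m

2.80 × 10^9 V/m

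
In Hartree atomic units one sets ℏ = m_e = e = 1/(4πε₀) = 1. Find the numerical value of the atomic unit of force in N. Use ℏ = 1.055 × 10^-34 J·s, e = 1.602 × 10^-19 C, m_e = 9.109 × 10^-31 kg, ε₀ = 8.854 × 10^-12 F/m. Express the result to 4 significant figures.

F_au = E_h/a₀ = m_e²e⁶/((4πε₀)³ℏ⁴)
E_h = 4.354 × 10^-18 J
a₀ = 5.297 × 10^-11 m
E_h/a₀ = 8.220 × 10^-8 N

8.220 × 10^-8 N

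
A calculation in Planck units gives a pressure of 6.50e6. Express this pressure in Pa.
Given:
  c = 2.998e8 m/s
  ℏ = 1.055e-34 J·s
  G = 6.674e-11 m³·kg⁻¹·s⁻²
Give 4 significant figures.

3.011e120 Pa

One Planck pressure: p_P = c⁷/(ℏG²) = 4.632e113 Pa.
6.50e6 × 4.632e113 Pa = 3.011e120 Pa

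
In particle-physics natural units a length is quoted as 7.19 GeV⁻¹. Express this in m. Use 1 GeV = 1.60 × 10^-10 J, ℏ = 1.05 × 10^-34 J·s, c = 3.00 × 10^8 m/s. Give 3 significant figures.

1.42 × 10^-15 m

A length is [E]⁻¹ in ℏ=c=1; restore one factor of ℏc.
1 GeV⁻¹ → ℏc × (1 GeV in J)⁻¹ = 1.97 × 10^-16 m.
Result: 7.19 × 1.97 × 10^-16 = 1.42 × 10^-15 m.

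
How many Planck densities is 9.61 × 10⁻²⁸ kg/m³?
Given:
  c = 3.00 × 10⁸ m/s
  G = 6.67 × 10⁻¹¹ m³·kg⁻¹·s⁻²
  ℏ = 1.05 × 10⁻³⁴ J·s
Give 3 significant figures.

Planck density: ρ_P = c⁵/(ℏG²) = 5.20 × 10⁹⁶ kg/m³.
9.61 × 10⁻²⁸ / 5.20 × 10⁹⁶ = 1.85 × 10⁻¹²⁴

1.85 × 10⁻¹²⁴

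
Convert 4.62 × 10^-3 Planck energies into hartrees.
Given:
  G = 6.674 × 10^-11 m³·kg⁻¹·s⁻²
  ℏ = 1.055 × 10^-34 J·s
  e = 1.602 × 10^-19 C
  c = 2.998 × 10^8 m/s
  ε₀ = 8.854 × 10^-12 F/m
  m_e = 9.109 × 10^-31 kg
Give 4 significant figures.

2.076 × 10^24

Planck energy: E_P = √(ℏc⁵/G) = 1.957 × 10^9 J
hartree: E_h = m_e e⁴/(4πε₀ℏ)² = 4.354 × 10^-18 J
4.62 × 10^-3 × 1.957 × 10^9 / 4.354 × 10^-18 = 2.076 × 10^24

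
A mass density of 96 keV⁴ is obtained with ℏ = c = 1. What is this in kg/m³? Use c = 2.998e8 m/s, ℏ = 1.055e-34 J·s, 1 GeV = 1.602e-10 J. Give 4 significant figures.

0.02223 kg/m³

Mass density is [E]/(c²[L]³) = [E]⁴/(ℏ³c⁵).
1 GeV⁴ → 1/(ℏ³c⁵) × (1 GeV in J)⁴ = 2.316e20 kg/m³.
Convert the energy scale: 96 keV⁴ = 9.60e-23 GeV⁴.
Result: 9.60e-23 × 2.316e20 = 0.02223 kg/m³.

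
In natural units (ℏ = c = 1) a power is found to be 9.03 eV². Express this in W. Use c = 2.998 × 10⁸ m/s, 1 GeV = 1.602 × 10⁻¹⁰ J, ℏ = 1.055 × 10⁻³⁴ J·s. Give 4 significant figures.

Power is [E]/[T] = [E]²/ℏ.
1 GeV² → 1/ℏ × (1 GeV in J)² = 2.433 × 10¹⁴ W.
Convert the energy scale: 9.03 eV² = 9.03 × 10⁻¹⁸ GeV².
Result: 9.03 × 10⁻¹⁸ × 2.433 × 10¹⁴ = 2.197 × 10⁻³ W.

2.197 × 10⁻³ W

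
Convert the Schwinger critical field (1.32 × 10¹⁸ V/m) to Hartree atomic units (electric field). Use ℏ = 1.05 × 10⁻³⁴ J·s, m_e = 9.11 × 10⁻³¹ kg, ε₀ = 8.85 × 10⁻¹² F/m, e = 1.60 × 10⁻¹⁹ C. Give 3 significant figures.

2.54 × 10⁶

atomic unit of electric field: E_au = E_h/(e a₀) = m_e²e⁵/((4πε₀)³ℏ⁴) = 5.20 × 10¹¹ V/m.
1.32 × 10¹⁸ / 5.20 × 10¹¹ = 2.54 × 10⁶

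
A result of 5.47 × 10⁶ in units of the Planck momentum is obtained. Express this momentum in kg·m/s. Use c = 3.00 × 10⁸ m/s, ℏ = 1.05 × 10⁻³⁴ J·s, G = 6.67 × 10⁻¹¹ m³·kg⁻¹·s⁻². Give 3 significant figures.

3.57 × 10⁷ kg·m/s

One Planck momentum: p_P = √(ℏc³/G) = 6.52 kg·m/s.
5.47 × 10⁶ × 6.52 kg·m/s = 3.57 × 10⁷ kg·m/s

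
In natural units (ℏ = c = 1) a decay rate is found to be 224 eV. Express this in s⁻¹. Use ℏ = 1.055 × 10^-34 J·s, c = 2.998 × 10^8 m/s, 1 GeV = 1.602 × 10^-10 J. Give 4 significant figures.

3.401 × 10^17 s⁻¹

A rate is [E]/ℏ; divide by ℏ.
1 GeV → 1/ℏ × (1 GeV in J) = 1.518 × 10^24 s⁻¹.
Convert the energy scale: 224 eV = 2.24 × 10^-7 GeV.
Result: 2.24 × 10^-7 × 1.518 × 10^24 = 3.401 × 10^17 s⁻¹.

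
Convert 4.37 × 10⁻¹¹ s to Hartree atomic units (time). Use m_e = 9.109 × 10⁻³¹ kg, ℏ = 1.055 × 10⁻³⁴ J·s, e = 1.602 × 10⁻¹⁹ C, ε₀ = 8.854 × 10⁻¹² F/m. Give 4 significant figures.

atomic unit of time: τ_au = (4πε₀)²ℏ³/(m_e e⁴) = 2.423 × 10⁻¹⁷ s.
4.37 × 10⁻¹¹ / 2.423 × 10⁻¹⁷ = 1.804 × 10⁶

1.804 × 10⁶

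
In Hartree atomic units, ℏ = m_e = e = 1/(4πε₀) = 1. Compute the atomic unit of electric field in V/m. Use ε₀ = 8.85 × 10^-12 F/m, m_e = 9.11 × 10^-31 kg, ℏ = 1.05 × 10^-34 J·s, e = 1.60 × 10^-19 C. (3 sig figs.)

From ℏ = m_e = e = 1/(4πε₀) = 1 the electric field scale is E_au = E_h/(e a₀) = m_e²e⁵/((4πε₀)³ℏ⁴).
E_h = 4.38 × 10^-18 J
a₀ = 5.26 × 10^-11 m
E_h/(e·a₀) = 5.20 × 10^11 V/m

5.20 × 10^11 V/m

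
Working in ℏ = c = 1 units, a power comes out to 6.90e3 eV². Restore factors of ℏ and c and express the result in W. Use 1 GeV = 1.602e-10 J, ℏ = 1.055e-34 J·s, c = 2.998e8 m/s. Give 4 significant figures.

1.679 W

Power is [E]/[T] = [E]²/ℏ.
1 GeV² → 1/ℏ × (1 GeV in J)² = 2.433e14 W.
Convert the energy scale: 6.90e3 eV² = 6.90e-15 GeV².
Result: 6.90e-15 × 2.433e14 = 1.679 W.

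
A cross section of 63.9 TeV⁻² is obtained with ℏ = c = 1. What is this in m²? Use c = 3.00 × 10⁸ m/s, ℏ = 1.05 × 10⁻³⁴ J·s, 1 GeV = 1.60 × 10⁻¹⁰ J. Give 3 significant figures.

2.48 × 10⁻³⁶ m²

Area is [L]² = [E]⁻²·(ℏc)²; restore (ℏc)².
1 GeV⁻² → (ℏc)² × (1 GeV in J)⁻² = 3.88 × 10⁻³² m².
Convert the energy scale: 63.9 TeV⁻² = 6.39 × 10⁻⁵ GeV⁻².
Result: 6.39 × 10⁻⁵ × 3.88 × 10⁻³² = 2.48 × 10⁻³⁶ m².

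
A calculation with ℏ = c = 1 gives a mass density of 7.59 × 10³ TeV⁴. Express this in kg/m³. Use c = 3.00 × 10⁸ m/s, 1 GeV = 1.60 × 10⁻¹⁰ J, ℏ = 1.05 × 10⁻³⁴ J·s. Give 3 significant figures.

Mass density is [E]/(c²[L]³) = [E]⁴/(ℏ³c⁵).
1 GeV⁴ → 1/(ℏ³c⁵) × (1 GeV in J)⁴ = 2.33 × 10²⁰ kg/m³.
Convert the energy scale: 7.59 × 10³ TeV⁴ = 7.59 × 10¹⁵ GeV⁴.
Result: 7.59 × 10¹⁵ × 2.33 × 10²⁰ = 1.77 × 10³⁶ kg/m³.

1.77 × 10³⁶ kg/m³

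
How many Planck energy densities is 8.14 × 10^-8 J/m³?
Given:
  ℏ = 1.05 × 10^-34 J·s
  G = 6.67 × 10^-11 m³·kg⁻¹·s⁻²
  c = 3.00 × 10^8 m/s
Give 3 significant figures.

Planck energy density: u_P = c⁷/(ℏG²) = 4.68 × 10^113 J/m³.
8.14 × 10^-8 / 4.68 × 10^113 = 1.74 × 10^-121

1.74 × 10^-121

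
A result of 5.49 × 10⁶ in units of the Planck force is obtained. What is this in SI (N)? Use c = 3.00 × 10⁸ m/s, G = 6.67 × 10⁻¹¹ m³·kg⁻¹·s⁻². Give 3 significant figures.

One Planck force: F_P = c⁴/G = 1.21 × 10⁴⁴ N.
5.49 × 10⁶ × 1.21 × 10⁴⁴ N = 6.67 × 10⁵⁰ N

6.67 × 10⁵⁰ N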